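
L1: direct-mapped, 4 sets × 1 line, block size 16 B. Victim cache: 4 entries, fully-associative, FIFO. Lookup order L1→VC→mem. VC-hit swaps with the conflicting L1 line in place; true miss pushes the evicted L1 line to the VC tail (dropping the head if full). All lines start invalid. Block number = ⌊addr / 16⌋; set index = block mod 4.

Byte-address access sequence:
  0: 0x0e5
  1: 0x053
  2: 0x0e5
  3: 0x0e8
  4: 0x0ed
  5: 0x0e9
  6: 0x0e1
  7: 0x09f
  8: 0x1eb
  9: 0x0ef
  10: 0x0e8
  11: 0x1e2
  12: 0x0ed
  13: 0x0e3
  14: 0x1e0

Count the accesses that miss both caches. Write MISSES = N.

#0 0xe5→b14/s2 MISS; vc=[]
#1 0x53→b5/s1 MISS; vc=[]
#2 0xe5→b14/s2 L1-HIT; vc=[]
#3 0xe8→b14/s2 L1-HIT; vc=[]
#4 0xed→b14/s2 L1-HIT; vc=[]
#5 0xe9→b14/s2 L1-HIT; vc=[]
#6 0xe1→b14/s2 L1-HIT; vc=[]
#7 0x9f→b9/s1 MISS; vc=[5]
#8 0x1eb→b30/s2 MISS; vc=[5,14]
#9 0xef→b14/s2 VC-HIT; vc=[5,30]
#10 0xe8→b14/s2 L1-HIT; vc=[5,30]
#11 0x1e2→b30/s2 VC-HIT; vc=[5,14]
#12 0xed→b14/s2 VC-HIT; vc=[5,30]
#13 0xe3→b14/s2 L1-HIT; vc=[5,30]
#14 0x1e0→b30/s2 VC-HIT; vc=[5,14]

MISSES = 4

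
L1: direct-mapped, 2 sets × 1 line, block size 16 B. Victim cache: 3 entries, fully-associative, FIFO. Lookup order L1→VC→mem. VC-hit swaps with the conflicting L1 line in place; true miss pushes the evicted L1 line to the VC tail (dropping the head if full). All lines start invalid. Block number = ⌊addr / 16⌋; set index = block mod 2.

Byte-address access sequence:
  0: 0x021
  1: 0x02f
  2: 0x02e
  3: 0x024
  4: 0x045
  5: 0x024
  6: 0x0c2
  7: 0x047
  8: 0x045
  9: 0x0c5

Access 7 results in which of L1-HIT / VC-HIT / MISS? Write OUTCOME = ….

#0 0x21→b2/s0 MISS; vc=[]
#1 0x2f→b2/s0 L1-HIT; vc=[]
#2 0x2e→b2/s0 L1-HIT; vc=[]
#3 0x24→b2/s0 L1-HIT; vc=[]
#4 0x45→b4/s0 MISS; vc=[2]
#5 0x24→b2/s0 VC-HIT; vc=[4]
#6 0xc2→b12/s0 MISS; vc=[4,2]
#7 0x47→b4/s0 VC-HIT; vc=[12,2]
#8 0x45→b4/s0 L1-HIT; vc=[12,2]
#9 0xc5→b12/s0 VC-HIT; vc=[4,2]

OUTCOME = VC-HIT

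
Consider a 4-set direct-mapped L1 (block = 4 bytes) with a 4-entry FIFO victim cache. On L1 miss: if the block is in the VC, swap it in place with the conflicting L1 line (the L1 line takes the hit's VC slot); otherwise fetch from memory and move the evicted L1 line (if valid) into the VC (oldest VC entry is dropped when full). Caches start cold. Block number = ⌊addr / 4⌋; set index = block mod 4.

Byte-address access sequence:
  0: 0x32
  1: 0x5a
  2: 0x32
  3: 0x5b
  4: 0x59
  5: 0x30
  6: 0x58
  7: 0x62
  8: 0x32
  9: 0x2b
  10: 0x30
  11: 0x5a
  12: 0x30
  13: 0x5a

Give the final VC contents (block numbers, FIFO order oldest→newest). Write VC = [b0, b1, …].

VC = [24, 10]

0: 0x32 (blk 12, set 0) → MISS  vc=[]
1: 0x5a (blk 22, set 2) → MISS  vc=[]
2: 0x32 (blk 12, set 0) → L1-HIT  vc=[]
3: 0x5b (blk 22, set 2) → L1-HIT  vc=[]
4: 0x59 (blk 22, set 2) → L1-HIT  vc=[]
5: 0x30 (blk 12, set 0) → L1-HIT  vc=[]
6: 0x58 (blk 22, set 2) → L1-HIT  vc=[]
7: 0x62 (blk 24, set 0) → MISS  vc=[12]
8: 0x32 (blk 12, set 0) → VC-HIT  vc=[24]
9: 0x2b (blk 10, set 2) → MISS  vc=[24, 22]
10: 0x30 (blk 12, set 0) → L1-HIT  vc=[24, 22]
11: 0x5a (blk 22, set 2) → VC-HIT  vc=[24, 10]
12: 0x30 (blk 12, set 0) → L1-HIT  vc=[24, 10]
13: 0x5a (blk 22, set 2) → L1-HIT  vc=[24, 10]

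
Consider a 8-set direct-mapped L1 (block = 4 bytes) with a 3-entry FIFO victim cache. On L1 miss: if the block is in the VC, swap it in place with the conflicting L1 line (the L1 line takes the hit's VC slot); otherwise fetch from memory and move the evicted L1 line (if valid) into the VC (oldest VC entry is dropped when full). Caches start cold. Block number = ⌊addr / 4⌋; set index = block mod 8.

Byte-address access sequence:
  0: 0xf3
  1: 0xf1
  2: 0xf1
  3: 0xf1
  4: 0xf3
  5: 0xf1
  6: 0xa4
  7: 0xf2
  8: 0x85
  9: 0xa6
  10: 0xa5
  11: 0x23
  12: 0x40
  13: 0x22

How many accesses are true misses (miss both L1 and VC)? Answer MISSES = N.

#0 0xf3→b60/s4 MISS; vc=[]
#1 0xf1→b60/s4 L1-HIT; vc=[]
#2 0xf1→b60/s4 L1-HIT; vc=[]
#3 0xf1→b60/s4 L1-HIT; vc=[]
#4 0xf3→b60/s4 L1-HIT; vc=[]
#5 0xf1→b60/s4 L1-HIT; vc=[]
#6 0xa4→b41/s1 MISS; vc=[]
#7 0xf2→b60/s4 L1-HIT; vc=[]
#8 0x85→b33/s1 MISS; vc=[41]
#9 0xa6→b41/s1 VC-HIT; vc=[33]
#10 0xa5→b41/s1 L1-HIT; vc=[33]
#11 0x23→b8/s0 MISS; vc=[33]
#12 0x40→b16/s0 MISS; vc=[33,8]
#13 0x22→b8/s0 VC-HIT; vc=[33,16]

MISSES = 5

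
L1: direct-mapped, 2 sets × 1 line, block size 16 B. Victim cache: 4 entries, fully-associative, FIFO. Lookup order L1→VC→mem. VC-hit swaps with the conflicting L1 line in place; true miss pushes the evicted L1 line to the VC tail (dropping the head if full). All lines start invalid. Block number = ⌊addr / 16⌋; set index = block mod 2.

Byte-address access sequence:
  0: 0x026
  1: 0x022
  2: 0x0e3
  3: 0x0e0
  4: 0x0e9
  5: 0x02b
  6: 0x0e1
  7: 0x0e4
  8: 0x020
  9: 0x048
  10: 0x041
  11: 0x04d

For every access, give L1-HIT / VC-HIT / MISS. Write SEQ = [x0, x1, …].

SEQ = [MISS, L1-HIT, MISS, L1-HIT, L1-HIT, VC-HIT, VC-HIT, L1-HIT, VC-HIT, MISS, L1-HIT, L1-HIT]

  [0] addr=0x26 blk=2 s=0: MISS | VC []
  [1] addr=0x22 blk=2 s=0: L1-HIT | VC []
  [2] addr=0xe3 blk=14 s=0: MISS | VC [2]
  [3] addr=0xe0 blk=14 s=0: L1-HIT | VC [2]
  [4] addr=0xe9 blk=14 s=0: L1-HIT | VC [2]
  [5] addr=0x2b blk=2 s=0: VC-HIT | VC [14]
  [6] addr=0xe1 blk=14 s=0: VC-HIT | VC [2]
  [7] addr=0xe4 blk=14 s=0: L1-HIT | VC [2]
  [8] addr=0x20 blk=2 s=0: VC-HIT | VC [14]
  [9] addr=0x48 blk=4 s=0: MISS | VC [14, 2]
  [10] addr=0x41 blk=4 s=0: L1-HIT | VC [14, 2]
  [11] addr=0x4d blk=4 s=0: L1-HIT | VC [14, 2]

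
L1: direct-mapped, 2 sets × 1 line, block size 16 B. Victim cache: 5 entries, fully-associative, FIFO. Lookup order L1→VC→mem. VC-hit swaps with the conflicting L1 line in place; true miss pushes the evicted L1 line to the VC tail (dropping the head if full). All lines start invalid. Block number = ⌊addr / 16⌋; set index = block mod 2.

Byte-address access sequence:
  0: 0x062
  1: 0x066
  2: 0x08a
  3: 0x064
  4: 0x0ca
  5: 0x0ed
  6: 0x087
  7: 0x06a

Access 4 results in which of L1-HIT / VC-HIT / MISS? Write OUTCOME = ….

  [0] addr=0x62 blk=6 s=0: MISS | VC []
  [1] addr=0x66 blk=6 s=0: L1-HIT | VC []
  [2] addr=0x8a blk=8 s=0: MISS | VC [6]
  [3] addr=0x64 blk=6 s=0: VC-HIT | VC [8]
  [4] addr=0xca blk=12 s=0: MISS | VC [8, 6]
  [5] addr=0xed blk=14 s=0: MISS | VC [8, 6, 12]
  [6] addr=0x87 blk=8 s=0: VC-HIT | VC [14, 6, 12]
  [7] addr=0x6a blk=6 s=0: VC-HIT | VC [14, 8, 12]

OUTCOME = MISS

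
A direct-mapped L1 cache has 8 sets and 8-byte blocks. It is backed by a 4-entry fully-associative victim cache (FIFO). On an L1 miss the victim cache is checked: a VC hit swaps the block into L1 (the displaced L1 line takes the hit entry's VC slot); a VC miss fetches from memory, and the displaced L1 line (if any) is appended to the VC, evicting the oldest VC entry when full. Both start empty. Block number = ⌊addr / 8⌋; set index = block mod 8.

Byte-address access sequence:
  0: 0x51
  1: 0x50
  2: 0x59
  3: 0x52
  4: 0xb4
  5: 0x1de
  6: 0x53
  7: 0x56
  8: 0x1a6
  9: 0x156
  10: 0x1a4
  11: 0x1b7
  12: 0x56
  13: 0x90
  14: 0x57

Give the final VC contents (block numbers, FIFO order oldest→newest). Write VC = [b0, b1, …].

0: 0x51 (blk 10, set 2) → MISS  vc=[]
1: 0x50 (blk 10, set 2) → L1-HIT  vc=[]
2: 0x59 (blk 11, set 3) → MISS  vc=[]
3: 0x52 (blk 10, set 2) → L1-HIT  vc=[]
4: 0xb4 (blk 22, set 6) → MISS  vc=[]
5: 0x1de (blk 59, set 3) → MISS  vc=[11]
6: 0x53 (blk 10, set 2) → L1-HIT  vc=[11]
7: 0x56 (blk 10, set 2) → L1-HIT  vc=[11]
8: 0x1a6 (blk 52, set 4) → MISS  vc=[11]
9: 0x156 (blk 42, set 2) → MISS  vc=[11, 10]
10: 0x1a4 (blk 52, set 4) → L1-HIT  vc=[11, 10]
11: 0x1b7 (blk 54, set 6) → MISS  vc=[11, 10, 22]
12: 0x56 (blk 10, set 2) → VC-HIT  vc=[11, 42, 22]
13: 0x90 (blk 18, set 2) → MISS  vc=[11, 42, 22, 10]
14: 0x57 (blk 10, set 2) → VC-HIT  vc=[11, 42, 22, 18]

VC = [11, 42, 22, 18]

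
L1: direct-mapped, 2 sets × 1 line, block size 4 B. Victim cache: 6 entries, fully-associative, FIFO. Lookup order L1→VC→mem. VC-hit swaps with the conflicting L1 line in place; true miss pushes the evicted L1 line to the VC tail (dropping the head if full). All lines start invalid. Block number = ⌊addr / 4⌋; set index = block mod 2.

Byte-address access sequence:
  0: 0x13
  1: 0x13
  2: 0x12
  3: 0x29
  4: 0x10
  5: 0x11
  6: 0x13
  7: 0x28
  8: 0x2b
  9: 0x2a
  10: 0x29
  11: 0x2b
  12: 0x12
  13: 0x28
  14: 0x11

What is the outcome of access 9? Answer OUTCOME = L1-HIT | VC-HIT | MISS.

  [0] addr=0x13 blk=4 s=0: MISS | VC []
  [1] addr=0x13 blk=4 s=0: L1-HIT | VC []
  [2] addr=0x12 blk=4 s=0: L1-HIT | VC []
  [3] addr=0x29 blk=10 s=0: MISS | VC [4]
  [4] addr=0x10 blk=4 s=0: VC-HIT | VC [10]
  [5] addr=0x11 blk=4 s=0: L1-HIT | VC [10]
  [6] addr=0x13 blk=4 s=0: L1-HIT | VC [10]
  [7] addr=0x28 blk=10 s=0: VC-HIT | VC [4]
  [8] addr=0x2b blk=10 s=0: L1-HIT | VC [4]
  [9] addr=0x2a blk=10 s=0: L1-HIT | VC [4]
  [10] addr=0x29 blk=10 s=0: L1-HIT | VC [4]
  [11] addr=0x2b blk=10 s=0: L1-HIT | VC [4]
  [12] addr=0x12 blk=4 s=0: VC-HIT | VC [10]
  [13] addr=0x28 blk=10 s=0: VC-HIT | VC [4]
  [14] addr=0x11 blk=4 s=0: VC-HIT | VC [10]

OUTCOME = L1-HIT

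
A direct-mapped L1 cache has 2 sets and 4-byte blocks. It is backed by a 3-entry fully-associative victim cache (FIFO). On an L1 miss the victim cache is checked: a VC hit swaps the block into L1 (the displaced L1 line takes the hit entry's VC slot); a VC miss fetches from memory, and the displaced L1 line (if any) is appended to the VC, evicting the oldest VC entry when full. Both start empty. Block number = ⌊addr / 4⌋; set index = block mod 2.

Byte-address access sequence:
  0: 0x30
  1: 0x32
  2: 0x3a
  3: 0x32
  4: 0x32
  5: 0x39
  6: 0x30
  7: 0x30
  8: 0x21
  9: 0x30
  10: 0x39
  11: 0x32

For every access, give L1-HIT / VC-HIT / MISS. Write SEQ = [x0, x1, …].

0: 0x30 (blk 12, set 0) → MISS  vc=[]
1: 0x32 (blk 12, set 0) → L1-HIT  vc=[]
2: 0x3a (blk 14, set 0) → MISS  vc=[12]
3: 0x32 (blk 12, set 0) → VC-HIT  vc=[14]
4: 0x32 (blk 12, set 0) → L1-HIT  vc=[14]
5: 0x39 (blk 14, set 0) → VC-HIT  vc=[12]
6: 0x30 (blk 12, set 0) → VC-HIT  vc=[14]
7: 0x30 (blk 12, set 0) → L1-HIT  vc=[14]
8: 0x21 (blk 8, set 0) → MISS  vc=[14, 12]
9: 0x30 (blk 12, set 0) → VC-HIT  vc=[14, 8]
10: 0x39 (blk 14, set 0) → VC-HIT  vc=[12, 8]
11: 0x32 (blk 12, set 0) → VC-HIT  vc=[14, 8]

SEQ = [MISS, L1-HIT, MISS, VC-HIT, L1-HIT, VC-HIT, VC-HIT, L1-HIT, MISS, VC-HIT, VC-HIT, VC-HIT]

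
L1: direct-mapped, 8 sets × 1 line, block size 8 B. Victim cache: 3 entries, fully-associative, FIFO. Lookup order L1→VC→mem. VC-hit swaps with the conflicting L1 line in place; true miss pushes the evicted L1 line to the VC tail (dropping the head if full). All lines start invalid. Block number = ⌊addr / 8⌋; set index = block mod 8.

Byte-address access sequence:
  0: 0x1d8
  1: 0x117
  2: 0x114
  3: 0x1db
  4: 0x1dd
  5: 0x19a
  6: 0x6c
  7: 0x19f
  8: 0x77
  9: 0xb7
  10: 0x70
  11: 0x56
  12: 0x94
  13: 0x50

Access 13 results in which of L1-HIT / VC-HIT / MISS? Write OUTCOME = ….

  [0] addr=0x1d8 blk=59 s=3: MISS | VC []
  [1] addr=0x117 blk=34 s=2: MISS | VC []
  [2] addr=0x114 blk=34 s=2: L1-HIT | VC []
  [3] addr=0x1db blk=59 s=3: L1-HIT | VC []
  [4] addr=0x1dd blk=59 s=3: L1-HIT | VC []
  [5] addr=0x19a blk=51 s=3: MISS | VC [59]
  [6] addr=0x6c blk=13 s=5: MISS | VC [59]
  [7] addr=0x19f blk=51 s=3: L1-HIT | VC [59]
  [8] addr=0x77 blk=14 s=6: MISS | VC [59]
  [9] addr=0xb7 blk=22 s=6: MISS | VC [59, 14]
  [10] addr=0x70 blk=14 s=6: VC-HIT | VC [59, 22]
  [11] addr=0x56 blk=10 s=2: MISS | VC [59, 22, 34]
  [12] addr=0x94 blk=18 s=2: MISS | VC [22, 34, 10]
  [13] addr=0x50 blk=10 s=2: VC-HIT | VC [22, 34, 18]

OUTCOME = VC-HIT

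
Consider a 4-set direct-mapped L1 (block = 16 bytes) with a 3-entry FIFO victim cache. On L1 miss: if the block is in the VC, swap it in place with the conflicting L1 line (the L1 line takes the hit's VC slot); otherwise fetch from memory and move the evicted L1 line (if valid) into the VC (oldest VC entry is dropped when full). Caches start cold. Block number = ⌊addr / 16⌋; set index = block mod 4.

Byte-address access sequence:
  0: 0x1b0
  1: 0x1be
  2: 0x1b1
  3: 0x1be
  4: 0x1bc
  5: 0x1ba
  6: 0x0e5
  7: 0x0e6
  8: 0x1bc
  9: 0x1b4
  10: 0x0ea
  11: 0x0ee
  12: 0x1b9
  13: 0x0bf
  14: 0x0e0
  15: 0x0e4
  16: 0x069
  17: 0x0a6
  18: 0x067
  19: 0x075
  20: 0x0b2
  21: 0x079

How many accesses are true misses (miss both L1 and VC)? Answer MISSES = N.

MISSES = 6

0: 0x1b0 (blk 27, set 3) → MISS  vc=[]
1: 0x1be (blk 27, set 3) → L1-HIT  vc=[]
2: 0x1b1 (blk 27, set 3) → L1-HIT  vc=[]
3: 0x1be (blk 27, set 3) → L1-HIT  vc=[]
4: 0x1bc (blk 27, set 3) → L1-HIT  vc=[]
5: 0x1ba (blk 27, set 3) → L1-HIT  vc=[]
6: 0xe5 (blk 14, set 2) → MISS  vc=[]
7: 0xe6 (blk 14, set 2) → L1-HIT  vc=[]
8: 0x1bc (blk 27, set 3) → L1-HIT  vc=[]
9: 0x1b4 (blk 27, set 3) → L1-HIT  vc=[]
10: 0xea (blk 14, set 2) → L1-HIT  vc=[]
11: 0xee (blk 14, set 2) → L1-HIT  vc=[]
12: 0x1b9 (blk 27, set 3) → L1-HIT  vc=[]
13: 0xbf (blk 11, set 3) → MISS  vc=[27]
14: 0xe0 (blk 14, set 2) → L1-HIT  vc=[27]
15: 0xe4 (blk 14, set 2) → L1-HIT  vc=[27]
16: 0x69 (blk 6, set 2) → MISS  vc=[27, 14]
17: 0xa6 (blk 10, set 2) → MISS  vc=[27, 14, 6]
18: 0x67 (blk 6, set 2) → VC-HIT  vc=[27, 14, 10]
19: 0x75 (blk 7, set 3) → MISS  vc=[14, 10, 11]
20: 0xb2 (blk 11, set 3) → VC-HIT  vc=[14, 10, 7]
21: 0x79 (blk 7, set 3) → VC-HIT  vc=[14, 10, 11]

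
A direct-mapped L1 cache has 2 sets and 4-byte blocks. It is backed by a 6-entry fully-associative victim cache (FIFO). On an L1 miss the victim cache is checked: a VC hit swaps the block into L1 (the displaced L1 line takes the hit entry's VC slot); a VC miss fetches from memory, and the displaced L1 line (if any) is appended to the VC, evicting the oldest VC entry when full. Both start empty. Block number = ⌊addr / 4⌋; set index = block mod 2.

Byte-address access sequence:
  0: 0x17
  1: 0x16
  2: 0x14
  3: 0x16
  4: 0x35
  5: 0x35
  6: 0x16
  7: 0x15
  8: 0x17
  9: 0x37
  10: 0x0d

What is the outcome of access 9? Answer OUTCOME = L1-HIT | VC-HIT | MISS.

OUTCOME = VC-HIT

0: 0x17 (blk 5, set 1) → MISS  vc=[]
1: 0x16 (blk 5, set 1) → L1-HIT  vc=[]
2: 0x14 (blk 5, set 1) → L1-HIT  vc=[]
3: 0x16 (blk 5, set 1) → L1-HIT  vc=[]
4: 0x35 (blk 13, set 1) → MISS  vc=[5]
5: 0x35 (blk 13, set 1) → L1-HIT  vc=[5]
6: 0x16 (blk 5, set 1) → VC-HIT  vc=[13]
7: 0x15 (blk 5, set 1) → L1-HIT  vc=[13]
8: 0x17 (blk 5, set 1) → L1-HIT  vc=[13]
9: 0x37 (blk 13, set 1) → VC-HIT  vc=[5]
10: 0xd (blk 3, set 1) → MISS  vc=[5, 13]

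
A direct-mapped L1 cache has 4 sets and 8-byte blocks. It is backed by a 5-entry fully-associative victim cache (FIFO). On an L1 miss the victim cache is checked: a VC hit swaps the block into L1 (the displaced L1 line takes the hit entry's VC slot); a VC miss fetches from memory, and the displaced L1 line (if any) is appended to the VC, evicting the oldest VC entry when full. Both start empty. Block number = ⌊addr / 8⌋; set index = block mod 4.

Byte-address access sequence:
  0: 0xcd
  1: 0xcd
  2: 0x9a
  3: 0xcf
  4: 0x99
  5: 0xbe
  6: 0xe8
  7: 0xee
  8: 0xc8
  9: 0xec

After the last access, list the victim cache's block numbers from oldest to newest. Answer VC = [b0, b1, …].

0: 0xcd (blk 25, set 1) → MISS  vc=[]
1: 0xcd (blk 25, set 1) → L1-HIT  vc=[]
2: 0x9a (blk 19, set 3) → MISS  vc=[]
3: 0xcf (blk 25, set 1) → L1-HIT  vc=[]
4: 0x99 (blk 19, set 3) → L1-HIT  vc=[]
5: 0xbe (blk 23, set 3) → MISS  vc=[19]
6: 0xe8 (blk 29, set 1) → MISS  vc=[19, 25]
7: 0xee (blk 29, set 1) → L1-HIT  vc=[19, 25]
8: 0xc8 (blk 25, set 1) → VC-HIT  vc=[19, 29]
9: 0xec (blk 29, set 1) → VC-HIT  vc=[19, 25]

VC = [19, 25]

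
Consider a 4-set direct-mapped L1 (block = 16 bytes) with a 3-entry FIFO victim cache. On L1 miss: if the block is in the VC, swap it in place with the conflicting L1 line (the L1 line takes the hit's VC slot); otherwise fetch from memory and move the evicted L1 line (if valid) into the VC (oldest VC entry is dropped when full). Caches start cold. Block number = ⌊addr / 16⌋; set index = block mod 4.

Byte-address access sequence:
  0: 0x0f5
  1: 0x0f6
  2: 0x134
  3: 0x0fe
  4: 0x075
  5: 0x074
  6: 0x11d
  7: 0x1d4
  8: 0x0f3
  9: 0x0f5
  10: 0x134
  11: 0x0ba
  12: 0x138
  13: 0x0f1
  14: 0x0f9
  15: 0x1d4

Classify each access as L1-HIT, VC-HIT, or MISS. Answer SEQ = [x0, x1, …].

SEQ = [MISS, L1-HIT, MISS, VC-HIT, MISS, L1-HIT, MISS, MISS, VC-HIT, L1-HIT, VC-HIT, MISS, VC-HIT, MISS, L1-HIT, L1-HIT]

  [0] addr=0xf5 blk=15 s=3: MISS | VC []
  [1] addr=0xf6 blk=15 s=3: L1-HIT | VC []
  [2] addr=0x134 blk=19 s=3: MISS | VC [15]
  [3] addr=0xfe blk=15 s=3: VC-HIT | VC [19]
  [4] addr=0x75 blk=7 s=3: MISS | VC [19, 15]
  [5] addr=0x74 blk=7 s=3: L1-HIT | VC [19, 15]
  [6] addr=0x11d blk=17 s=1: MISS | VC [19, 15]
  [7] addr=0x1d4 blk=29 s=1: MISS | VC [19, 15, 17]
  [8] addr=0xf3 blk=15 s=3: VC-HIT | VC [19, 7, 17]
  [9] addr=0xf5 blk=15 s=3: L1-HIT | VC [19, 7, 17]
  [10] addr=0x134 blk=19 s=3: VC-HIT | VC [15, 7, 17]
  [11] addr=0xba blk=11 s=3: MISS | VC [7, 17, 19]
  [12] addr=0x138 blk=19 s=3: VC-HIT | VC [7, 17, 11]
  [13] addr=0xf1 blk=15 s=3: MISS | VC [17, 11, 19]
  [14] addr=0xf9 blk=15 s=3: L1-HIT | VC [17, 11, 19]
  [15] addr=0x1d4 blk=29 s=1: L1-HIT | VC [17, 11, 19]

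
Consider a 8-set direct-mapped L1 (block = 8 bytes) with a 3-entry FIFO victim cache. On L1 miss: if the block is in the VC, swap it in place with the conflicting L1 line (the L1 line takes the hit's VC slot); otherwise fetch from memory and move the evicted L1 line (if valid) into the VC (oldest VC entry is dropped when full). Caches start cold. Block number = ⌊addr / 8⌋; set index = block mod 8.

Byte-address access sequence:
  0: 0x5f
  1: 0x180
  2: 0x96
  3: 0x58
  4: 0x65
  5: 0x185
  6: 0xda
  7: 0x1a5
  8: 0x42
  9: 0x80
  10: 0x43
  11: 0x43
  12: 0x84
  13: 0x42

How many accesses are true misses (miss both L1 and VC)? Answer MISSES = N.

  [0] addr=0x5f blk=11 s=3: MISS | VC []
  [1] addr=0x180 blk=48 s=0: MISS | VC []
  [2] addr=0x96 blk=18 s=2: MISS | VC []
  [3] addr=0x58 blk=11 s=3: L1-HIT | VC []
  [4] addr=0x65 blk=12 s=4: MISS | VC []
  [5] addr=0x185 blk=48 s=0: L1-HIT | VC []
  [6] addr=0xda blk=27 s=3: MISS | VC [11]
  [7] addr=0x1a5 blk=52 s=4: MISS | VC [11, 12]
  [8] addr=0x42 blk=8 s=0: MISS | VC [11, 12, 48]
  [9] addr=0x80 blk=16 s=0: MISS | VC [12, 48, 8]
  [10] addr=0x43 blk=8 s=0: VC-HIT | VC [12, 48, 16]
  [11] addr=0x43 blk=8 s=0: L1-HIT | VC [12, 48, 16]
  [12] addr=0x84 blk=16 s=0: VC-HIT | VC [12, 48, 8]
  [13] addr=0x42 blk=8 s=0: VC-HIT | VC [12, 48, 16]

MISSES = 8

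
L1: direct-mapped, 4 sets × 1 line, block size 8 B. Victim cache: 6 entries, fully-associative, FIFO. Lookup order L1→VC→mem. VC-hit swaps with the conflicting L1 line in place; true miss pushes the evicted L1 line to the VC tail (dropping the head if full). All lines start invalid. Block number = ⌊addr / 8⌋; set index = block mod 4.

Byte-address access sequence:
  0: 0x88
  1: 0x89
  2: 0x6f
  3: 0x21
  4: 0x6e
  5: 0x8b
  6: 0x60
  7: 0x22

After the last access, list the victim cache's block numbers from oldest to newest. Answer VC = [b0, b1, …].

VC = [13, 12]

0: 0x88 (blk 17, set 1) → MISS  vc=[]
1: 0x89 (blk 17, set 1) → L1-HIT  vc=[]
2: 0x6f (blk 13, set 1) → MISS  vc=[17]
3: 0x21 (blk 4, set 0) → MISS  vc=[17]
4: 0x6e (blk 13, set 1) → L1-HIT  vc=[17]
5: 0x8b (blk 17, set 1) → VC-HIT  vc=[13]
6: 0x60 (blk 12, set 0) → MISS  vc=[13, 4]
7: 0x22 (blk 4, set 0) → VC-HIT  vc=[13, 12]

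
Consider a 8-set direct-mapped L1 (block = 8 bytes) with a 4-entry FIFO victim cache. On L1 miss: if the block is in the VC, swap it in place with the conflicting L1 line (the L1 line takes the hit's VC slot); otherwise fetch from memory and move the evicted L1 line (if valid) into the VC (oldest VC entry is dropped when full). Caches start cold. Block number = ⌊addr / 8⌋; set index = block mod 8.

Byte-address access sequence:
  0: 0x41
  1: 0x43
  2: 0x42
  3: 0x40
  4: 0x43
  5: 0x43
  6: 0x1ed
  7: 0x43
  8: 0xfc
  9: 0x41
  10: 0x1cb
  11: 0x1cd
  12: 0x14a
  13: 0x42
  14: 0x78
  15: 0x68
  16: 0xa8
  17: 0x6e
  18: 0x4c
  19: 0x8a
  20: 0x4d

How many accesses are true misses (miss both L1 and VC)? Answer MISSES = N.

0: 0x41 (blk 8, set 0) → MISS  vc=[]
1: 0x43 (blk 8, set 0) → L1-HIT  vc=[]
2: 0x42 (blk 8, set 0) → L1-HIT  vc=[]
3: 0x40 (blk 8, set 0) → L1-HIT  vc=[]
4: 0x43 (blk 8, set 0) → L1-HIT  vc=[]
5: 0x43 (blk 8, set 0) → L1-HIT  vc=[]
6: 0x1ed (blk 61, set 5) → MISS  vc=[]
7: 0x43 (blk 8, set 0) → L1-HIT  vc=[]
8: 0xfc (blk 31, set 7) → MISS  vc=[]
9: 0x41 (blk 8, set 0) → L1-HIT  vc=[]
10: 0x1cb (blk 57, set 1) → MISS  vc=[]
11: 0x1cd (blk 57, set 1) → L1-HIT  vc=[]
12: 0x14a (blk 41, set 1) → MISS  vc=[57]
13: 0x42 (blk 8, set 0) → L1-HIT  vc=[57]
14: 0x78 (blk 15, set 7) → MISS  vc=[57, 31]
15: 0x68 (blk 13, set 5) → MISS  vc=[57, 31, 61]
16: 0xa8 (blk 21, set 5) → MISS  vc=[57, 31, 61, 13]
17: 0x6e (blk 13, set 5) → VC-HIT  vc=[57, 31, 61, 21]
18: 0x4c (blk 9, set 1) → MISS  vc=[31, 61, 21, 41]
19: 0x8a (blk 17, set 1) → MISS  vc=[61, 21, 41, 9]
20: 0x4d (blk 9, set 1) → VC-HIT  vc=[61, 21, 41, 17]

MISSES = 10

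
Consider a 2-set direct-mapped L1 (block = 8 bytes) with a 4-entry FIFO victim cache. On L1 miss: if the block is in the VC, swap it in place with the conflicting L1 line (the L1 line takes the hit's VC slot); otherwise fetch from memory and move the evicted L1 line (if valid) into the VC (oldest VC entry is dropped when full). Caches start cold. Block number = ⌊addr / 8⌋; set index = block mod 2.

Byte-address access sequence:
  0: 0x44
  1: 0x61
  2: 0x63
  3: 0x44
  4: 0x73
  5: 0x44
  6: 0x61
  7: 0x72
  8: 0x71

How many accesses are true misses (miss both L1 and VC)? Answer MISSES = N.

  [0] addr=0x44 blk=8 s=0: MISS | VC []
  [1] addr=0x61 blk=12 s=0: MISS | VC [8]
  [2] addr=0x63 blk=12 s=0: L1-HIT | VC [8]
  [3] addr=0x44 blk=8 s=0: VC-HIT | VC [12]
  [4] addr=0x73 blk=14 s=0: MISS | VC [12, 8]
  [5] addr=0x44 blk=8 s=0: VC-HIT | VC [12, 14]
  [6] addr=0x61 blk=12 s=0: VC-HIT | VC [8, 14]
  [7] addr=0x72 blk=14 s=0: VC-HIT | VC [8, 12]
  [8] addr=0x71 blk=14 s=0: L1-HIT | VC [8, 12]

MISSES = 3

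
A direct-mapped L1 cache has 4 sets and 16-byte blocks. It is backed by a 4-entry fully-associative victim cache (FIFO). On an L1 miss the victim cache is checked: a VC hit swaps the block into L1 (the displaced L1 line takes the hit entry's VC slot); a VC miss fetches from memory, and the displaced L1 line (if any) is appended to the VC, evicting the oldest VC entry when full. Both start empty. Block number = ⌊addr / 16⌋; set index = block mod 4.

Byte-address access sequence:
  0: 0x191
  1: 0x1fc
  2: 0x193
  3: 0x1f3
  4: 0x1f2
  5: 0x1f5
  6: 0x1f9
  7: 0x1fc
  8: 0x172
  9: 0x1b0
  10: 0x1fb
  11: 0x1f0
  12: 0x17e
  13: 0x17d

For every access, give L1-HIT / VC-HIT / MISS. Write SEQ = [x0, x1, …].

SEQ = [MISS, MISS, L1-HIT, L1-HIT, L1-HIT, L1-HIT, L1-HIT, L1-HIT, MISS, MISS, VC-HIT, L1-HIT, VC-HIT, L1-HIT]

  [0] addr=0x191 blk=25 s=1: MISS | VC []
  [1] addr=0x1fc blk=31 s=3: MISS | VC []
  [2] addr=0x193 blk=25 s=1: L1-HIT | VC []
  [3] addr=0x1f3 blk=31 s=3: L1-HIT | VC []
  [4] addr=0x1f2 blk=31 s=3: L1-HIT | VC []
  [5] addr=0x1f5 blk=31 s=3: L1-HIT | VC []
  [6] addr=0x1f9 blk=31 s=3: L1-HIT | VC []
  [7] addr=0x1fc blk=31 s=3: L1-HIT | VC []
  [8] addr=0x172 blk=23 s=3: MISS | VC [31]
  [9] addr=0x1b0 blk=27 s=3: MISS | VC [31, 23]
  [10] addr=0x1fb blk=31 s=3: VC-HIT | VC [27, 23]
  [11] addr=0x1f0 blk=31 s=3: L1-HIT | VC [27, 23]
  [12] addr=0x17e blk=23 s=3: VC-HIT | VC [27, 31]
  [13] addr=0x17d blk=23 s=3: L1-HIT | VC [27, 31]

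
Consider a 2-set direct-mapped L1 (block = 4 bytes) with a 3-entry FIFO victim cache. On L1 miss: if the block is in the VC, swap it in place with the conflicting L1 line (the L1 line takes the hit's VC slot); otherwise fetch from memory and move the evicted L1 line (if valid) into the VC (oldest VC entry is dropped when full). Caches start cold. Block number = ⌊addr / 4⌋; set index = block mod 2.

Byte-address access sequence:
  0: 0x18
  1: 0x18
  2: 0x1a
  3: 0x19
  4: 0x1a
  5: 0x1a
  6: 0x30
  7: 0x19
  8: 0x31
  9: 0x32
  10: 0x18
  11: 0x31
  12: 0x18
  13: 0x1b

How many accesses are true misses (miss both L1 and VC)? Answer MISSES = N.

0: 0x18 (blk 6, set 0) → MISS  vc=[]
1: 0x18 (blk 6, set 0) → L1-HIT  vc=[]
2: 0x1a (blk 6, set 0) → L1-HIT  vc=[]
3: 0x19 (blk 6, set 0) → L1-HIT  vc=[]
4: 0x1a (blk 6, set 0) → L1-HIT  vc=[]
5: 0x1a (blk 6, set 0) → L1-HIT  vc=[]
6: 0x30 (blk 12, set 0) → MISS  vc=[6]
7: 0x19 (blk 6, set 0) → VC-HIT  vc=[12]
8: 0x31 (blk 12, set 0) → VC-HIT  vc=[6]
9: 0x32 (blk 12, set 0) → L1-HIT  vc=[6]
10: 0x18 (blk 6, set 0) → VC-HIT  vc=[12]
11: 0x31 (blk 12, set 0) → VC-HIT  vc=[6]
12: 0x18 (blk 6, set 0) → VC-HIT  vc=[12]
13: 0x1b (blk 6, set 0) → L1-HIT  vc=[12]

MISSES = 2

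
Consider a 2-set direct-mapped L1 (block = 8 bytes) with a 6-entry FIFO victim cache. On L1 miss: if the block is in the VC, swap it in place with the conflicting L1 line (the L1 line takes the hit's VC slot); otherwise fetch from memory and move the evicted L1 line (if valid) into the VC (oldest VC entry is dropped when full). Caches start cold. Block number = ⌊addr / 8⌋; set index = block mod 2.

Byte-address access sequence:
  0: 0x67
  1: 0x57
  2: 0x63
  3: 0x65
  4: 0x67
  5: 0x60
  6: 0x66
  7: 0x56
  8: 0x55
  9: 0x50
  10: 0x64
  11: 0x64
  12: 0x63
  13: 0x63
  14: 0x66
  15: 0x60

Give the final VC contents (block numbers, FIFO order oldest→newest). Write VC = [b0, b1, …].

0: 0x67 (blk 12, set 0) → MISS  vc=[]
1: 0x57 (blk 10, set 0) → MISS  vc=[12]
2: 0x63 (blk 12, set 0) → VC-HIT  vc=[10]
3: 0x65 (blk 12, set 0) → L1-HIT  vc=[10]
4: 0x67 (blk 12, set 0) → L1-HIT  vc=[10]
5: 0x60 (blk 12, set 0) → L1-HIT  vc=[10]
6: 0x66 (blk 12, set 0) → L1-HIT  vc=[10]
7: 0x56 (blk 10, set 0) → VC-HIT  vc=[12]
8: 0x55 (blk 10, set 0) → L1-HIT  vc=[12]
9: 0x50 (blk 10, set 0) → L1-HIT  vc=[12]
10: 0x64 (blk 12, set 0) → VC-HIT  vc=[10]
11: 0x64 (blk 12, set 0) → L1-HIT  vc=[10]
12: 0x63 (blk 12, set 0) → L1-HIT  vc=[10]
13: 0x63 (blk 12, set 0) → L1-HIT  vc=[10]
14: 0x66 (blk 12, set 0) → L1-HIT  vc=[10]
15: 0x60 (blk 12, set 0) → L1-HIT  vc=[10]

VC = [10]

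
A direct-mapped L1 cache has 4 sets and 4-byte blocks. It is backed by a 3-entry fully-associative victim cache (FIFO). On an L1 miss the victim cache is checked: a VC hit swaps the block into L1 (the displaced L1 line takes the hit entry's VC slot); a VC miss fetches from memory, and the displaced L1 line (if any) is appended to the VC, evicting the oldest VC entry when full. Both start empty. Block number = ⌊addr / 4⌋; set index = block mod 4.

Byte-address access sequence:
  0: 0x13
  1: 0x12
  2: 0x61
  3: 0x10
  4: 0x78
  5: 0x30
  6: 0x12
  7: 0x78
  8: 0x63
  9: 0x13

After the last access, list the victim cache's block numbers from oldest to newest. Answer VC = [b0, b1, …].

VC = [24, 12]

0: 0x13 (blk 4, set 0) → MISS  vc=[]
1: 0x12 (blk 4, set 0) → L1-HIT  vc=[]
2: 0x61 (blk 24, set 0) → MISS  vc=[4]
3: 0x10 (blk 4, set 0) → VC-HIT  vc=[24]
4: 0x78 (blk 30, set 2) → MISS  vc=[24]
5: 0x30 (blk 12, set 0) → MISS  vc=[24, 4]
6: 0x12 (blk 4, set 0) → VC-HIT  vc=[24, 12]
7: 0x78 (blk 30, set 2) → L1-HIT  vc=[24, 12]
8: 0x63 (blk 24, set 0) → VC-HIT  vc=[4, 12]
9: 0x13 (blk 4, set 0) → VC-HIT  vc=[24, 12]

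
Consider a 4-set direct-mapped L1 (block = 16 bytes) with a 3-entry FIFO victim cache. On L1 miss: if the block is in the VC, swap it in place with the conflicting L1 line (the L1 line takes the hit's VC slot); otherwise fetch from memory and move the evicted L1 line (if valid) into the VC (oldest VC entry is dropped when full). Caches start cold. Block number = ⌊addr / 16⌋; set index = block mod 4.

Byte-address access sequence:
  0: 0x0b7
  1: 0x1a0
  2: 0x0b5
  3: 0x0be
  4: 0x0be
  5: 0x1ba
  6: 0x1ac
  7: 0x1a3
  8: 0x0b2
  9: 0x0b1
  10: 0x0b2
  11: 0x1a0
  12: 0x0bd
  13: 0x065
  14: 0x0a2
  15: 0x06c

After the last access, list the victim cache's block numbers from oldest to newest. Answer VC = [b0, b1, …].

VC = [27, 26, 10]

#0 0xb7→b11/s3 MISS; vc=[]
#1 0x1a0→b26/s2 MISS; vc=[]
#2 0xb5→b11/s3 L1-HIT; vc=[]
#3 0xbe→b11/s3 L1-HIT; vc=[]
#4 0xbe→b11/s3 L1-HIT; vc=[]
#5 0x1ba→b27/s3 MISS; vc=[11]
#6 0x1ac→b26/s2 L1-HIT; vc=[11]
#7 0x1a3→b26/s2 L1-HIT; vc=[11]
#8 0xb2→b11/s3 VC-HIT; vc=[27]
#9 0xb1→b11/s3 L1-HIT; vc=[27]
#10 0xb2→b11/s3 L1-HIT; vc=[27]
#11 0x1a0→b26/s2 L1-HIT; vc=[27]
#12 0xbd→b11/s3 L1-HIT; vc=[27]
#13 0x65→b6/s2 MISS; vc=[27,26]
#14 0xa2→b10/s2 MISS; vc=[27,26,6]
#15 0x6c→b6/s2 VC-HIT; vc=[27,26,10]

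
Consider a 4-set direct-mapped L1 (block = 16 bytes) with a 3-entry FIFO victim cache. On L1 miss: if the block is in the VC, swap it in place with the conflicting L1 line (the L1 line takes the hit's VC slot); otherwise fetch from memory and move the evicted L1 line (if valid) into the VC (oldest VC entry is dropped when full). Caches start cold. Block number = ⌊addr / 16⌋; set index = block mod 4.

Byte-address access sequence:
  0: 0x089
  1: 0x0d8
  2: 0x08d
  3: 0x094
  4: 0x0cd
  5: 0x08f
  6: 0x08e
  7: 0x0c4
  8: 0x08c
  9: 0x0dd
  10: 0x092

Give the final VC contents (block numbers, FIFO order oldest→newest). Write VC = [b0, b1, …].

VC = [13, 12]

#0 0x89→b8/s0 MISS; vc=[]
#1 0xd8→b13/s1 MISS; vc=[]
#2 0x8d→b8/s0 L1-HIT; vc=[]
#3 0x94→b9/s1 MISS; vc=[13]
#4 0xcd→b12/s0 MISS; vc=[13,8]
#5 0x8f→b8/s0 VC-HIT; vc=[13,12]
#6 0x8e→b8/s0 L1-HIT; vc=[13,12]
#7 0xc4→b12/s0 VC-HIT; vc=[13,8]
#8 0x8c→b8/s0 VC-HIT; vc=[13,12]
#9 0xdd→b13/s1 VC-HIT; vc=[9,12]
#10 0x92→b9/s1 VC-HIT; vc=[13,12]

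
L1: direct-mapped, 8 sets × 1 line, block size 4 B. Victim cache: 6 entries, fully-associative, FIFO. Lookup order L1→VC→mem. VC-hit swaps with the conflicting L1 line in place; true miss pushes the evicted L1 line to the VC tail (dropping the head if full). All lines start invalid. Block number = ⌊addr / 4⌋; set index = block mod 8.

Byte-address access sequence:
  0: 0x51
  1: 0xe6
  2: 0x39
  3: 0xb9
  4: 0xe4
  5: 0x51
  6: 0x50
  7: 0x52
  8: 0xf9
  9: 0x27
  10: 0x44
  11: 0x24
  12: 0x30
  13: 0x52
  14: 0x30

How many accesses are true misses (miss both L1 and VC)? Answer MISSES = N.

MISSES = 8

  [0] addr=0x51 blk=20 s=4: MISS | VC []
  [1] addr=0xe6 blk=57 s=1: MISS | VC []
  [2] addr=0x39 blk=14 s=6: MISS | VC []
  [3] addr=0xb9 blk=46 s=6: MISS | VC [14]
  [4] addr=0xe4 blk=57 s=1: L1-HIT | VC [14]
  [5] addr=0x51 blk=20 s=4: L1-HIT | VC [14]
  [6] addr=0x50 blk=20 s=4: L1-HIT | VC [14]
  [7] addr=0x52 blk=20 s=4: L1-HIT | VC [14]
  [8] addr=0xf9 blk=62 s=6: MISS | VC [14, 46]
  [9] addr=0x27 blk=9 s=1: MISS | VC [14, 46, 57]
  [10] addr=0x44 blk=17 s=1: MISS | VC [14, 46, 57, 9]
  [11] addr=0x24 blk=9 s=1: VC-HIT | VC [14, 46, 57, 17]
  [12] addr=0x30 blk=12 s=4: MISS | VC [14, 46, 57, 17, 20]
  [13] addr=0x52 blk=20 s=4: VC-HIT | VC [14, 46, 57, 17, 12]
  [14] addr=0x30 blk=12 s=4: VC-HIT | VC [14, 46, 57, 17, 20]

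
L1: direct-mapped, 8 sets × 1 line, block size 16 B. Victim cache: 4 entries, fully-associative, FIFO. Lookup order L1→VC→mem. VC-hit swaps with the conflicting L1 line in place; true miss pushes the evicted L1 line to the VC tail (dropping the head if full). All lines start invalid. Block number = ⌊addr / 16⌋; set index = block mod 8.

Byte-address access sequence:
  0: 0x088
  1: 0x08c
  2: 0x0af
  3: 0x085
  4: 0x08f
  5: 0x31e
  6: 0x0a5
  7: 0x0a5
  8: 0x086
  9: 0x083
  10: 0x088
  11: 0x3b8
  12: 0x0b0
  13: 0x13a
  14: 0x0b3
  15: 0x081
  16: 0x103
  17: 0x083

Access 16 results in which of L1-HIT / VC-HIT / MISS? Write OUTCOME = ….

  [0] addr=0x88 blk=8 s=0: MISS | VC []
  [1] addr=0x8c blk=8 s=0: L1-HIT | VC []
  [2] addr=0xaf blk=10 s=2: MISS | VC []
  [3] addr=0x85 blk=8 s=0: L1-HIT | VC []
  [4] addr=0x8f blk=8 s=0: L1-HIT | VC []
  [5] addr=0x31e blk=49 s=1: MISS | VC []
  [6] addr=0xa5 blk=10 s=2: L1-HIT | VC []
  [7] addr=0xa5 blk=10 s=2: L1-HIT | VC []
  [8] addr=0x86 blk=8 s=0: L1-HIT | VC []
  [9] addr=0x83 blk=8 s=0: L1-HIT | VC []
  [10] addr=0x88 blk=8 s=0: L1-HIT | VC []
  [11] addr=0x3b8 blk=59 s=3: MISS | VC []
  [12] addr=0xb0 blk=11 s=3: MISS | VC [59]
  [13] addr=0x13a blk=19 s=3: MISS | VC [59, 11]
  [14] addr=0xb3 blk=11 s=3: VC-HIT | VC [59, 19]
  [15] addr=0x81 blk=8 s=0: L1-HIT | VC [59, 19]
  [16] addr=0x103 blk=16 s=0: MISS | VC [59, 19, 8]
  [17] addr=0x83 blk=8 s=0: VC-HIT | VC [59, 19, 16]

OUTCOME = MISS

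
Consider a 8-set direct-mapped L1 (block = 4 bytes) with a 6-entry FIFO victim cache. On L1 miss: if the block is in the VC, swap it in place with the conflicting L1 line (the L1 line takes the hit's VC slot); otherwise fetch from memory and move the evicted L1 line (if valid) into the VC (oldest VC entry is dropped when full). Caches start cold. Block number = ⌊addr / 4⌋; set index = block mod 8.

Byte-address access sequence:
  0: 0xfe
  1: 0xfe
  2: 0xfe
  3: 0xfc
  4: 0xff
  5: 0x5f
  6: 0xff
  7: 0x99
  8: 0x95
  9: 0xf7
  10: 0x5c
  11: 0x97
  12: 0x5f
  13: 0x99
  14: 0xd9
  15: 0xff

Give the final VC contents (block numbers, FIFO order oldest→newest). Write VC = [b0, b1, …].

VC = [23, 61, 38]

#0 0xfe→b63/s7 MISS; vc=[]
#1 0xfe→b63/s7 L1-HIT; vc=[]
#2 0xfe→b63/s7 L1-HIT; vc=[]
#3 0xfc→b63/s7 L1-HIT; vc=[]
#4 0xff→b63/s7 L1-HIT; vc=[]
#5 0x5f→b23/s7 MISS; vc=[63]
#6 0xff→b63/s7 VC-HIT; vc=[23]
#7 0x99→b38/s6 MISS; vc=[23]
#8 0x95→b37/s5 MISS; vc=[23]
#9 0xf7→b61/s5 MISS; vc=[23,37]
#10 0x5c→b23/s7 VC-HIT; vc=[63,37]
#11 0x97→b37/s5 VC-HIT; vc=[63,61]
#12 0x5f→b23/s7 L1-HIT; vc=[63,61]
#13 0x99→b38/s6 L1-HIT; vc=[63,61]
#14 0xd9→b54/s6 MISS; vc=[63,61,38]
#15 0xff→b63/s7 VC-HIT; vc=[23,61,38]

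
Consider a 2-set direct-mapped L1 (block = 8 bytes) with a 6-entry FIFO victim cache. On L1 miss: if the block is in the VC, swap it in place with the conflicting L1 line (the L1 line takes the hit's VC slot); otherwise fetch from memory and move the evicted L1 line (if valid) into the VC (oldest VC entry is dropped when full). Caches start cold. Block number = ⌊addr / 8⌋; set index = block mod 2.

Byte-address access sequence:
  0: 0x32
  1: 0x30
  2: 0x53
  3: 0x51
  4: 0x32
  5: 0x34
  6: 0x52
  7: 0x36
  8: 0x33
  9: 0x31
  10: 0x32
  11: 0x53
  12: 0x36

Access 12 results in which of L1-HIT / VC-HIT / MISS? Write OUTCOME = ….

#0 0x32→b6/s0 MISS; vc=[]
#1 0x30→b6/s0 L1-HIT; vc=[]
#2 0x53→b10/s0 MISS; vc=[6]
#3 0x51→b10/s0 L1-HIT; vc=[6]
#4 0x32→b6/s0 VC-HIT; vc=[10]
#5 0x34→b6/s0 L1-HIT; vc=[10]
#6 0x52→b10/s0 VC-HIT; vc=[6]
#7 0x36→b6/s0 VC-HIT; vc=[10]
#8 0x33→b6/s0 L1-HIT; vc=[10]
#9 0x31→b6/s0 L1-HIT; vc=[10]
#10 0x32→b6/s0 L1-HIT; vc=[10]
#11 0x53→b10/s0 VC-HIT; vc=[6]
#12 0x36→b6/s0 VC-HIT; vc=[10]

OUTCOME = VC-HIT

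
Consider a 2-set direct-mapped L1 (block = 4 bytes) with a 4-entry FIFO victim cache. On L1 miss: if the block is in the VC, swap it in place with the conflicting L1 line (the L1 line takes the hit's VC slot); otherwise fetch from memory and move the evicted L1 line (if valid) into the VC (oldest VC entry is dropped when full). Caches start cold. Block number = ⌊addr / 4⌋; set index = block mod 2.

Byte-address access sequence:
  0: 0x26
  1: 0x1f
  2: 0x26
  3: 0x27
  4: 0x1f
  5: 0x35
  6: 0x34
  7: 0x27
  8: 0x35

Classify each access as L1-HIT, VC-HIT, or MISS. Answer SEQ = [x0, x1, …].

SEQ = [MISS, MISS, VC-HIT, L1-HIT, VC-HIT, MISS, L1-HIT, VC-HIT, VC-HIT]

0: 0x26 (blk 9, set 1) → MISS  vc=[]
1: 0x1f (blk 7, set 1) → MISS  vc=[9]
2: 0x26 (blk 9, set 1) → VC-HIT  vc=[7]
3: 0x27 (blk 9, set 1) → L1-HIT  vc=[7]
4: 0x1f (blk 7, set 1) → VC-HIT  vc=[9]
5: 0x35 (blk 13, set 1) → MISS  vc=[9, 7]
6: 0x34 (blk 13, set 1) → L1-HIT  vc=[9, 7]
7: 0x27 (blk 9, set 1) → VC-HIT  vc=[13, 7]
8: 0x35 (blk 13, set 1) → VC-HIT  vc=[9, 7]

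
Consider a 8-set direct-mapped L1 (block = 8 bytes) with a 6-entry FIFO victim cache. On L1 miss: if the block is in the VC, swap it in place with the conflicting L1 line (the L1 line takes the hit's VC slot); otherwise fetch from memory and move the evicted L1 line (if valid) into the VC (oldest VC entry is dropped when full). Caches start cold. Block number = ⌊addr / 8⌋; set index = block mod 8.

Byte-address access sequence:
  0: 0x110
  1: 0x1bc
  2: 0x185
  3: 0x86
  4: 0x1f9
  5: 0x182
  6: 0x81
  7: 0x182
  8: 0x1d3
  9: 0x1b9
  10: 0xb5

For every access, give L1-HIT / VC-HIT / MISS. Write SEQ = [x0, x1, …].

SEQ = [MISS, MISS, MISS, MISS, MISS, VC-HIT, VC-HIT, VC-HIT, MISS, VC-HIT, MISS]

  [0] addr=0x110 blk=34 s=2: MISS | VC []
  [1] addr=0x1bc blk=55 s=7: MISS | VC []
  [2] addr=0x185 blk=48 s=0: MISS | VC []
  [3] addr=0x86 blk=16 s=0: MISS | VC [48]
  [4] addr=0x1f9 blk=63 s=7: MISS | VC [48, 55]
  [5] addr=0x182 blk=48 s=0: VC-HIT | VC [16, 55]
  [6] addr=0x81 blk=16 s=0: VC-HIT | VC [48, 55]
  [7] addr=0x182 blk=48 s=0: VC-HIT | VC [16, 55]
  [8] addr=0x1d3 blk=58 s=2: MISS | VC [16, 55, 34]
  [9] addr=0x1b9 blk=55 s=7: VC-HIT | VC [16, 63, 34]
  [10] addr=0xb5 blk=22 s=6: MISS | VC [16, 63, 34]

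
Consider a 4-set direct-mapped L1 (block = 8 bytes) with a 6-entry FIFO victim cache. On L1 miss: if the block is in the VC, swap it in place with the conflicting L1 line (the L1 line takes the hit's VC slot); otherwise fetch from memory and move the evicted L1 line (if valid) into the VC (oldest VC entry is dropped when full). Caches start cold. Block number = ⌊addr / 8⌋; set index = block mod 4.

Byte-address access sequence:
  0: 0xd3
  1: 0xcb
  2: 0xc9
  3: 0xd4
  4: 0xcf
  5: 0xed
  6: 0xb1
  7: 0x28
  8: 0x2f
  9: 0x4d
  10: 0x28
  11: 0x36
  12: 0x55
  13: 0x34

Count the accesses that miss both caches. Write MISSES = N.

0: 0xd3 (blk 26, set 2) → MISS  vc=[]
1: 0xcb (blk 25, set 1) → MISS  vc=[]
2: 0xc9 (blk 25, set 1) → L1-HIT  vc=[]
3: 0xd4 (blk 26, set 2) → L1-HIT  vc=[]
4: 0xcf (blk 25, set 1) → L1-HIT  vc=[]
5: 0xed (blk 29, set 1) → MISS  vc=[25]
6: 0xb1 (blk 22, set 2) → MISS  vc=[25, 26]
7: 0x28 (blk 5, set 1) → MISS  vc=[25, 26, 29]
8: 0x2f (blk 5, set 1) → L1-HIT  vc=[25, 26, 29]
9: 0x4d (blk 9, set 1) → MISS  vc=[25, 26, 29, 5]
10: 0x28 (blk 5, set 1) → VC-HIT  vc=[25, 26, 29, 9]
11: 0x36 (blk 6, set 2) → MISS  vc=[25, 26, 29, 9, 22]
12: 0x55 (blk 10, set 2) → MISS  vc=[25, 26, 29, 9, 22, 6]
13: 0x34 (blk 6, set 2) → VC-HIT  vc=[25, 26, 29, 9, 22, 10]

MISSES = 8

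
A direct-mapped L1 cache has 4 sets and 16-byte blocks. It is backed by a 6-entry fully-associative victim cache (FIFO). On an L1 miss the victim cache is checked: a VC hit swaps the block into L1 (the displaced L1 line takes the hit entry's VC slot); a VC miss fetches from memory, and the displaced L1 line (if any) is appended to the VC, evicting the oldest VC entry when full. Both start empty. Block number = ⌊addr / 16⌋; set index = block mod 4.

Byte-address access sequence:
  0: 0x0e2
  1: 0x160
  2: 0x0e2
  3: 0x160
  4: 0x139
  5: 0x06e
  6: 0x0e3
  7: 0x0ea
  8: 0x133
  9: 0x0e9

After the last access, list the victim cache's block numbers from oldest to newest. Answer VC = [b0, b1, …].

VC = [6, 22]

#0 0xe2→b14/s2 MISS; vc=[]
#1 0x160→b22/s2 MISS; vc=[14]
#2 0xe2→b14/s2 VC-HIT; vc=[22]
#3 0x160→b22/s2 VC-HIT; vc=[14]
#4 0x139→b19/s3 MISS; vc=[14]
#5 0x6e→b6/s2 MISS; vc=[14,22]
#6 0xe3→b14/s2 VC-HIT; vc=[6,22]
#7 0xea→b14/s2 L1-HIT; vc=[6,22]
#8 0x133→b19/s3 L1-HIT; vc=[6,22]
#9 0xe9→b14/s2 L1-HIT; vc=[6,22]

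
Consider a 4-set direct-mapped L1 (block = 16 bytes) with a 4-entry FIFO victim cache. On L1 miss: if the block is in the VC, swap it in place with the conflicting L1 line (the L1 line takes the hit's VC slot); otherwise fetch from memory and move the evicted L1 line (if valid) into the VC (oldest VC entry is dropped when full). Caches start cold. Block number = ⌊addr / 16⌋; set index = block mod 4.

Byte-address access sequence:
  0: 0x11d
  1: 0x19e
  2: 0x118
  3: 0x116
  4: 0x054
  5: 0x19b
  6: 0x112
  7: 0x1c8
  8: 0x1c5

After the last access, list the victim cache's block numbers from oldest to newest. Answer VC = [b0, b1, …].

  [0] addr=0x11d blk=17 s=1: MISS | VC []
  [1] addr=0x19e blk=25 s=1: MISS | VC [17]
  [2] addr=0x118 blk=17 s=1: VC-HIT | VC [25]
  [3] addr=0x116 blk=17 s=1: L1-HIT | VC [25]
  [4] addr=0x54 blk=5 s=1: MISS | VC [25, 17]
  [5] addr=0x19b blk=25 s=1: VC-HIT | VC [5, 17]
  [6] addr=0x112 blk=17 s=1: VC-HIT | VC [5, 25]
  [7] addr=0x1c8 blk=28 s=0: MISS | VC [5, 25]
  [8] addr=0x1c5 blk=28 s=0: L1-HIT | VC [5, 25]

VC = [5, 25]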